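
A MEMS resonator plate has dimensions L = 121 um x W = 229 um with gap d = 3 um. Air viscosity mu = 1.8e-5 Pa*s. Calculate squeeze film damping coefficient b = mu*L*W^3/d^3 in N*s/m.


Step 1: Convert to SI.
L = 121e-6 m, W = 229e-6 m, d = 3e-6 m
Step 2: W^3 = (229e-6)^3 = 1.20e-11 m^3
Step 3: d^3 = (3e-6)^3 = 2.70e-17 m^3
Step 4: b = 1.8e-5 * 121e-6 * 1.20e-11 / 2.70e-17
b = 9.69e-04 N*s/m


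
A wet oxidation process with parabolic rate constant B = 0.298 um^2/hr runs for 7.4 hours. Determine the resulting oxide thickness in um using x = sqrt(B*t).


Step 1: Compute B*t = 0.298 * 7.4 = 2.2052
Step 2: x = sqrt(2.2052)
x = 1.485 um


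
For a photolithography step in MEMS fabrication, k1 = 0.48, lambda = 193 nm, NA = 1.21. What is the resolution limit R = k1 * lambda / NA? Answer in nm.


Step 1: Identify values: k1 = 0.48, lambda = 193 nm, NA = 1.21
Step 2: R = k1 * lambda / NA
R = 0.48 * 193 / 1.21
R = 76.6 nm


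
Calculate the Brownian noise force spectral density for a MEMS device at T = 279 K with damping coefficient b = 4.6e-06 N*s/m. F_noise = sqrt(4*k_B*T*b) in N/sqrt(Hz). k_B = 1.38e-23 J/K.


Step 1: Compute 4 * k_B * T * b
= 4 * 1.38e-23 * 279 * 4.6e-06
= 7.0844e-26 N^2/Hz
Step 2: F_noise = sqrt(7.0844e-26)
F_noise = 2.66e-13 N/sqrt(Hz)


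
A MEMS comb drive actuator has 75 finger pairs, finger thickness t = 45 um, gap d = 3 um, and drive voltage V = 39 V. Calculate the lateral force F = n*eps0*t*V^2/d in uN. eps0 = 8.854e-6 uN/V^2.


Step 1: Parameters: n=75, eps0=8.854e-6 uN/V^2, t=45 um, V=39 V, d=3 um
Step 2: V^2 = 1521
Step 3: F = 75 * 8.854e-6 * 45 * 1521 / 3
F = 15.15 uN


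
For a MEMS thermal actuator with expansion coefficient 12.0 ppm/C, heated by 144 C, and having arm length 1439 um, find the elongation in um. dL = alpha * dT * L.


Step 1: Convert CTE: alpha = 12.0 ppm/C = 12.0e-6 /C
Step 2: dL = 12.0e-6 * 144 * 1439
dL = 2.4866 um


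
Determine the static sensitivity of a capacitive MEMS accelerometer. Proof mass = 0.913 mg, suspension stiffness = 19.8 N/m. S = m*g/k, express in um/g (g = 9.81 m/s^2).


Step 1: Convert mass: m = 0.913 mg = 9.13e-07 kg
Step 2: S = m * g / k = 9.13e-07 * 9.81 / 19.8
Step 3: S = 4.52e-07 m/g
Step 4: Convert to um/g: S = 0.452 um/g


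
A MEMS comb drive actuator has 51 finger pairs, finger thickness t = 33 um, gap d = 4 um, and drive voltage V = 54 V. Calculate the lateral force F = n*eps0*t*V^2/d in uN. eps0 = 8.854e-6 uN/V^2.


Step 1: Parameters: n=51, eps0=8.854e-6 uN/V^2, t=33 um, V=54 V, d=4 um
Step 2: V^2 = 2916
Step 3: F = 51 * 8.854e-6 * 33 * 2916 / 4
F = 10.863 uN


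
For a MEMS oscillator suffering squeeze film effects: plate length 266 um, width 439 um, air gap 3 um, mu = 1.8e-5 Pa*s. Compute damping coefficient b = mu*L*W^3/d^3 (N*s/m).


Step 1: Convert to SI.
L = 266e-6 m, W = 439e-6 m, d = 3e-6 m
Step 2: W^3 = (439e-6)^3 = 8.46e-11 m^3
Step 3: d^3 = (3e-6)^3 = 2.70e-17 m^3
Step 4: b = 1.8e-5 * 266e-6 * 8.46e-11 / 2.70e-17
b = 1.50e-02 N*s/m


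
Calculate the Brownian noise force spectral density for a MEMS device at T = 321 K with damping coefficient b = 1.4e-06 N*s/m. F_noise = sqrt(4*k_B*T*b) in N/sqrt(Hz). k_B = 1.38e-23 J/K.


Step 1: Compute 4 * k_B * T * b
= 4 * 1.38e-23 * 321 * 1.4e-06
= 2.4807e-26 N^2/Hz
Step 2: F_noise = sqrt(2.4807e-26)
F_noise = 1.58e-13 N/sqrt(Hz)


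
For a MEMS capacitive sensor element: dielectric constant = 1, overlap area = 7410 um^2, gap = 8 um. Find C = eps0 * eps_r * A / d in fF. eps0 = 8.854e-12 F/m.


Step 1: Convert area to m^2: A = 7410e-12 m^2
Step 2: Convert gap to m: d = 8e-6 m
Step 3: C = eps0 * eps_r * A / d
C = 8.854e-12 * 1 * 7410e-12 / 8e-6
Step 4: Convert to fF (multiply by 1e15).
C = 8.2 fF


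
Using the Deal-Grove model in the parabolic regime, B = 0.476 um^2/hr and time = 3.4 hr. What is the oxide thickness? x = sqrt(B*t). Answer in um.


Step 1: Compute B*t = 0.476 * 3.4 = 1.6184
Step 2: x = sqrt(1.6184)
x = 1.272 um


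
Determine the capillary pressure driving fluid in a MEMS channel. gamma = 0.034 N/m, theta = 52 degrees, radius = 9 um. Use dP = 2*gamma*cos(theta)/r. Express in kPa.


Step 1: cos(52 deg) = 0.6157
Step 2: Convert r to m: r = 9e-6 m
Step 3: dP = 2 * 0.034 * 0.6157 / 9e-6 = 4652.0 Pa
Step 4: Convert Pa to kPa (divide by 1000).
dP = 4.65 kPa


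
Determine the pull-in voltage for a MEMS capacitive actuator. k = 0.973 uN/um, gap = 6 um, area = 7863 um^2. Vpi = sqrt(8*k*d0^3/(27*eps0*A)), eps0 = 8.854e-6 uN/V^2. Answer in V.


Step 1: Compute numerator: 8 * k * d0^3 = 8 * 0.973 * 6^3 = 1681.344
Step 2: Compute denominator: 27 * eps0 * A = 27 * 8.854e-6 * 7863 = 1.879713
Step 3: Vpi = sqrt(1681.344 / 1.879713)
Vpi = 29.91 V


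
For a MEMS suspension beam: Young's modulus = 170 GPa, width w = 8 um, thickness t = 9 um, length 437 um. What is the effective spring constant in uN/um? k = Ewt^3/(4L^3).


Step 1: Convert E to consistent units (1 GPa = 1000 uN/um^2).
E = 170 GPa = 170000 uN/um^2
Step 2: Compute t^3 = 9^3 = 729
Step 3: Compute L^3 = 437^3 = 83453453
Step 4: k = 170000 * 8 * 729 / (4 * 83453453)
k = 2.97 uN/um


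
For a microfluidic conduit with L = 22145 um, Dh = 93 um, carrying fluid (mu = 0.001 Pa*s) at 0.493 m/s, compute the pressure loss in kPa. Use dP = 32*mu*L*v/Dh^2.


Step 1: Convert to SI: L = 22145e-6 m, Dh = 93e-6 m
Step 2: dP = 32 * 0.001 * 22145e-6 * 0.493 / (93e-6)^2
Step 3: dP = 40393.05 Pa
Step 4: Convert to kPa: dP = 40.39 kPa


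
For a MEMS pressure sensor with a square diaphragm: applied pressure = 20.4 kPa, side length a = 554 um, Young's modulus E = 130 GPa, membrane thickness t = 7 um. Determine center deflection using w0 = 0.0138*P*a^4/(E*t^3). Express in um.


Step 1: Convert pressure to compatible units (E is in GPa, so P in GPa).
P = 20.4 kPa = 20.4e-6 GPa
Step 2: Compute numerator: 0.0138 * P * a^4.
a^4 = 554^4 = 94197431056
numerator = 0.0138 * 20.4e-6 * 94197431056 = 2.65185e+04
Step 3: Compute denominator: E * t^3 = 130 * 7^3 = 44590
Step 4: w0 = numerator / denominator = 2.65185e+04 / 44590 = 0.5947 um


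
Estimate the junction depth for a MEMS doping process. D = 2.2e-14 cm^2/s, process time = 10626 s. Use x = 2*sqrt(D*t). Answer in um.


Step 1: Compute D*t = 2.2e-14 * 10626 = 2.33772e-10 cm^2
Step 2: sqrt(D*t) = 1.529e-05 cm
Step 3: x = 2 * 1.529e-05 cm = 3.058e-05 cm
Step 4: Convert to um (1 cm = 1e4 um): x = 0.306 um


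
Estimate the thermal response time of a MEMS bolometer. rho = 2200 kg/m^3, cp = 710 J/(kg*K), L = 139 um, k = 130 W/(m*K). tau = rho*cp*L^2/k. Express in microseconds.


Step 1: Convert L to m: L = 139e-6 m
Step 2: L^2 = (139e-6)^2 = 1.9321e-08 m^2
Step 3: tau = 2200 * 710 * 1.9321e-08 / 130 = 2.3214925e-04 s
Step 4: Convert to microseconds (multiply by 1e6).
tau = 232.149 us


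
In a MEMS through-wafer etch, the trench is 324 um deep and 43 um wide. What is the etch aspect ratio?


Step 1: AR = depth / width
Step 2: AR = 324 / 43
AR = 7.5


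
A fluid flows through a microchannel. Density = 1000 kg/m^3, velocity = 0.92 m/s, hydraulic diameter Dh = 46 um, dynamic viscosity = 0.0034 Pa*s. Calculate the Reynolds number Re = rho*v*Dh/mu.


Step 1: Convert Dh to meters: Dh = 46e-6 m
Step 2: Re = rho * v * Dh / mu
Re = 1000 * 0.92 * 46e-6 / 0.0034
Re = 12.447


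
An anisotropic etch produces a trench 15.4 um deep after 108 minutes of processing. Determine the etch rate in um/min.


Step 1: Etch rate = depth / time
Step 2: rate = 15.4 / 108
rate = 0.143 um/min


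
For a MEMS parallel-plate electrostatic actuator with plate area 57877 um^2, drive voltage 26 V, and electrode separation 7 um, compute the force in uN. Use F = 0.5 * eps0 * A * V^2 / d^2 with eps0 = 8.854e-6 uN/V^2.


Step 1: Identify parameters.
eps0 = 8.854e-6 uN/V^2, A = 57877 um^2, V = 26 V, d = 7 um
Step 2: Compute V^2 = 26^2 = 676
Step 3: Compute d^2 = 7^2 = 49
Step 4: F = 0.5 * 8.854e-6 * 57877 * 676 / 49
F = 3.535 uN


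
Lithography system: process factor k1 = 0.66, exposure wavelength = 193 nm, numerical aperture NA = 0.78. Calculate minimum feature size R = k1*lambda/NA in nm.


Step 1: Identify values: k1 = 0.66, lambda = 193 nm, NA = 0.78
Step 2: R = k1 * lambda / NA
R = 0.66 * 193 / 0.78
R = 163.3 nm


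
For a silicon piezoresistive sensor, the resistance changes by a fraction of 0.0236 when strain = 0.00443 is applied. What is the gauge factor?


Step 1: Identify values.
dR/R = 0.0236, strain = 0.00443
Step 2: GF = (dR/R) / strain = 0.0236 / 0.00443
GF = 5.3


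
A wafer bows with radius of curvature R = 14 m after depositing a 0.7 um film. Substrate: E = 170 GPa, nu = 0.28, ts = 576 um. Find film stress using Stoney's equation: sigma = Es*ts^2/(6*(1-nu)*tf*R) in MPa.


Step 1: Compute numerator: Es * ts^2 = 170 * 576^2 = 56401920 (GPa*um^2)
Step 2: Compute denominator (R in um): 6*(1-nu)*tf*R = 6*0.72*0.7*14e6 = 42336000.0 (um^2)
Step 3: sigma (GPa) = 56401920 / 42336000.0 = 1.332245e+00 GPa
Step 4: Convert to MPa (x1000): sigma = 1332.2 MPa


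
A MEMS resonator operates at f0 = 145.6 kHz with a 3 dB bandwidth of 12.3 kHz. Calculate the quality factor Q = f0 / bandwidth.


Step 1: Q = f0 / bandwidth
Step 2: Q = 145.6 / 12.3
Q = 11.8


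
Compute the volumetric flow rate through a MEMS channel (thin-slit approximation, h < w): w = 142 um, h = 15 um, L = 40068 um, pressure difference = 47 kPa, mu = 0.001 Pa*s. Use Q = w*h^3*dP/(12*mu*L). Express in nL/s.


Step 1: Convert all dimensions to SI (meters).
w = 142e-6 m, h = 15e-6 m, L = 40068e-6 m, dP = 47e3 Pa
Step 2: Q = w * h^3 * dP / (12 * mu * L)
Q = 142e-6 * (15e-6)^3 * 47e3 / (12 * 0.001 * 40068e-6) = 4.684692e-11 m^3/s
Step 3: Convert Q from m^3/s to nL/s (1 m^3 = 1e12 nL, so multiply by 1e12).
Q = 46.847 nL/s


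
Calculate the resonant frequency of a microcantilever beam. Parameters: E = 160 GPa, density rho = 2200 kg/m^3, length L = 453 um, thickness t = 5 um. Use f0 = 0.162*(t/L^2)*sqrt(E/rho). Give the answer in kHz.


Step 1: Convert units to SI.
t_SI = 5e-6 m, L_SI = 453e-6 m
Step 2: Calculate sqrt(E/rho).
sqrt(160e9 / 2200) = 8528.03 m/s
Step 3: Compute f0.
f0 = 0.162 * 5e-6 / (453e-6)^2 * 8528.03 = 33661.8 Hz = 33.66 kHz


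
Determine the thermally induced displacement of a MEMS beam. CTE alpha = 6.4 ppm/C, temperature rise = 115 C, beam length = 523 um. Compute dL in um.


Step 1: Convert CTE: alpha = 6.4 ppm/C = 6.4e-6 /C
Step 2: dL = 6.4e-6 * 115 * 523
dL = 0.3849 um


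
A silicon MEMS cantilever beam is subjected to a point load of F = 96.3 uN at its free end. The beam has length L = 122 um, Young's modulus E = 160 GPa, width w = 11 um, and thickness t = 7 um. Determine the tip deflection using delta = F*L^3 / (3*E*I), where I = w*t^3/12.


Step 1: Calculate the second moment of area.
I = w * t^3 / 12 = 11 * 7^3 / 12 = 314.4167 um^4
Step 2: Convert E to consistent units (1 GPa = 1000 uN/um^2).
E = 160 GPa = 160000 uN/um^2
Step 3: Calculate tip deflection.
delta = F * L^3 / (3 * E * I)
delta = 96.3 * 122^3 / (3 * 160000 * 314.4167)
delta = 1.1587 um


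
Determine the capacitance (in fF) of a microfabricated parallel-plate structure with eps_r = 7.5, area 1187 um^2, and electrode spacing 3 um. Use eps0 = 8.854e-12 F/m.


Step 1: Convert area to m^2: A = 1187e-12 m^2
Step 2: Convert gap to m: d = 3e-6 m
Step 3: C = eps0 * eps_r * A / d
C = 8.854e-12 * 7.5 * 1187e-12 / 3e-6
Step 4: Convert to fF (multiply by 1e15).
C = 26.27 fF


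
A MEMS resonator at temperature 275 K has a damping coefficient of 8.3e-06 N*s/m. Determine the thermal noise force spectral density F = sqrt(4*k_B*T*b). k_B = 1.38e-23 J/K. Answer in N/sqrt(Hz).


Step 1: Compute 4 * k_B * T * b
= 4 * 1.38e-23 * 275 * 8.3e-06
= 1.2599e-25 N^2/Hz
Step 2: F_noise = sqrt(1.2599e-25)
F_noise = 3.55e-13 N/sqrt(Hz)


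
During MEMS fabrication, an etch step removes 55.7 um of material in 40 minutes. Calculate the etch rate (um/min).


Step 1: Etch rate = depth / time
Step 2: rate = 55.7 / 40
rate = 1.393 um/min


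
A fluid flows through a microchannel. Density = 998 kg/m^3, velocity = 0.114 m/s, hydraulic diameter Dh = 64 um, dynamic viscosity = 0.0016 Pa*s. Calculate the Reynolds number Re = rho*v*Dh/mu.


Step 1: Convert Dh to meters: Dh = 64e-6 m
Step 2: Re = rho * v * Dh / mu
Re = 998 * 0.114 * 64e-6 / 0.0016
Re = 4.551


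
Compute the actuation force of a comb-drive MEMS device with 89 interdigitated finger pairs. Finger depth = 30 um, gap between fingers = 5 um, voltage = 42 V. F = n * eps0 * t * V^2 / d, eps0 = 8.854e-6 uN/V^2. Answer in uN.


Step 1: Parameters: n=89, eps0=8.854e-6 uN/V^2, t=30 um, V=42 V, d=5 um
Step 2: V^2 = 1764
Step 3: F = 89 * 8.854e-6 * 30 * 1764 / 5
F = 8.34 uN


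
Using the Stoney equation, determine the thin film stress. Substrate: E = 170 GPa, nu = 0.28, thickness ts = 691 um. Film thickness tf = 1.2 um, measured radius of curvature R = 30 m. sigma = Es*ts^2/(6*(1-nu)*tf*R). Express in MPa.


Step 1: Compute numerator: Es * ts^2 = 170 * 691^2 = 81171770 (GPa*um^2)
Step 2: Compute denominator (R in um): 6*(1-nu)*tf*R = 6*0.72*1.2*30e6 = 155520000.0 (um^2)
Step 3: sigma (GPa) = 81171770 / 155520000.0 = 5.21938e-01 GPa
Step 4: Convert to MPa (x1000): sigma = 521.9 MPa


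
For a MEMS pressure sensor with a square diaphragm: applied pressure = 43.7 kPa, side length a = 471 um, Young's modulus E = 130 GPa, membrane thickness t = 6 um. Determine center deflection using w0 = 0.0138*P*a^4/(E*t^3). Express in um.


Step 1: Convert pressure to compatible units (E is in GPa, so P in GPa).
P = 43.7 kPa = 43.7e-6 GPa
Step 2: Compute numerator: 0.0138 * P * a^4.
a^4 = 471^4 = 49213429281
numerator = 0.0138 * 43.7e-6 * 49213429281 = 2.967865e+04
Step 3: Compute denominator: E * t^3 = 130 * 6^3 = 28080
Step 4: w0 = numerator / denominator = 2.967865e+04 / 28080 = 1.0569 um


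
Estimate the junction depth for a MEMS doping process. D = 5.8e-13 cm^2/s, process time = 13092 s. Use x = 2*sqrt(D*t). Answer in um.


Step 1: Compute D*t = 5.8e-13 * 13092 = 7.59336e-09 cm^2
Step 2: sqrt(D*t) = 8.71399e-05 cm
Step 3: x = 2 * 8.71399e-05 cm = 1.742798e-04 cm
Step 4: Convert to um (1 cm = 1e4 um): x = 1.743 um


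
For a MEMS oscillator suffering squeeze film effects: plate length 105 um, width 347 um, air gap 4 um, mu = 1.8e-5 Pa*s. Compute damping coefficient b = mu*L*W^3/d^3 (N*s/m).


Step 1: Convert to SI.
L = 105e-6 m, W = 347e-6 m, d = 4e-6 m
Step 2: W^3 = (347e-6)^3 = 4.18e-11 m^3
Step 3: d^3 = (4e-6)^3 = 6.40e-17 m^3
Step 4: b = 1.8e-5 * 105e-6 * 4.18e-11 / 6.40e-17
b = 1.23e-03 N*s/m


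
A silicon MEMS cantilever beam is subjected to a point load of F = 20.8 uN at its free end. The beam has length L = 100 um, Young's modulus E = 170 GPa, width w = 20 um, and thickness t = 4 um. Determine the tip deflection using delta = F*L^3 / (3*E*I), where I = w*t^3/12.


Step 1: Calculate the second moment of area.
I = w * t^3 / 12 = 20 * 4^3 / 12 = 106.6667 um^4
Step 2: Convert E to consistent units (1 GPa = 1000 uN/um^2).
E = 170 GPa = 170000 uN/um^2
Step 3: Calculate tip deflection.
delta = F * L^3 / (3 * E * I)
delta = 20.8 * 100^3 / (3 * 170000 * 106.6667)
delta = 0.3824 um


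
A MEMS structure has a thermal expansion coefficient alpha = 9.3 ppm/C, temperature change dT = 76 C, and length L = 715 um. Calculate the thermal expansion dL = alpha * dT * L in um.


Step 1: Convert CTE: alpha = 9.3 ppm/C = 9.3e-6 /C
Step 2: dL = 9.3e-6 * 76 * 715
dL = 0.5054 um


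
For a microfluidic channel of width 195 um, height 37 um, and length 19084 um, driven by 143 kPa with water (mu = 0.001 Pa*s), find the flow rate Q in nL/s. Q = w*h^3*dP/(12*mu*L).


Step 1: Convert all dimensions to SI (meters).
w = 195e-6 m, h = 37e-6 m, L = 19084e-6 m, dP = 143e3 Pa
Step 2: Q = w * h^3 * dP / (12 * mu * L)
Q = 195e-6 * (37e-6)^3 * 143e3 / (12 * 0.001 * 19084e-6) = 6.16772735e-09 m^3/s
Step 3: Convert Q from m^3/s to nL/s (1 m^3 = 1e12 nL, so multiply by 1e12).
Q = 6167.727 nL/s


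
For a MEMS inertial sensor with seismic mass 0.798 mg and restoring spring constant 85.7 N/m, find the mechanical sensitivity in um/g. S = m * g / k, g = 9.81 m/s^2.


Step 1: Convert mass: m = 0.798 mg = 7.98e-07 kg
Step 2: S = m * g / k = 7.98e-07 * 9.81 / 85.7
Step 3: S = 9.13e-08 m/g
Step 4: Convert to um/g: S = 0.091 um/g


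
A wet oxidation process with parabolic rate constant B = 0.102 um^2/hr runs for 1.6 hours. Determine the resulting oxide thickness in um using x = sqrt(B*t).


Step 1: Compute B*t = 0.102 * 1.6 = 0.1632
Step 2: x = sqrt(0.1632)
x = 0.404 um


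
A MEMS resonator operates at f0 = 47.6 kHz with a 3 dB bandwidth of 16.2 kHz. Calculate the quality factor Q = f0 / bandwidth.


Step 1: Q = f0 / bandwidth
Step 2: Q = 47.6 / 16.2
Q = 2.9


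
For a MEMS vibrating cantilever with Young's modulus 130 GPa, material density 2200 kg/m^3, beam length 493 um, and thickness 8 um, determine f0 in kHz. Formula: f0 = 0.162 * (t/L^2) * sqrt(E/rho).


Step 1: Convert units to SI.
t_SI = 8e-6 m, L_SI = 493e-6 m
Step 2: Calculate sqrt(E/rho).
sqrt(130e9 / 2200) = 7687.06 m/s
Step 3: Compute f0.
f0 = 0.162 * 8e-6 / (493e-6)^2 * 7687.06 = 40989.4 Hz = 40.99 kHz


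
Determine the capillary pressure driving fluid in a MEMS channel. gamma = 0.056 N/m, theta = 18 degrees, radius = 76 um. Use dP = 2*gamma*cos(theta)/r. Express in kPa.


Step 1: cos(18 deg) = 0.9511
Step 2: Convert r to m: r = 76e-6 m
Step 3: dP = 2 * 0.056 * 0.9511 / 76e-6 = 1401.6 Pa
Step 4: Convert Pa to kPa (divide by 1000).
dP = 1.4 kPa


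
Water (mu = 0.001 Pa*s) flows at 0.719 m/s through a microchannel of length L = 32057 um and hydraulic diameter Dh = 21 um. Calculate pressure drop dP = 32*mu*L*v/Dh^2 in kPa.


Step 1: Convert to SI: L = 32057e-6 m, Dh = 21e-6 m
Step 2: dP = 32 * 0.001 * 32057e-6 * 0.719 / (21e-6)^2
Step 3: dP = 1672488.56 Pa
Step 4: Convert to kPa: dP = 1672.49 kPa


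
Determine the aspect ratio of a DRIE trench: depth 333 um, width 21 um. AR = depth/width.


Step 1: AR = depth / width
Step 2: AR = 333 / 21
AR = 15.9


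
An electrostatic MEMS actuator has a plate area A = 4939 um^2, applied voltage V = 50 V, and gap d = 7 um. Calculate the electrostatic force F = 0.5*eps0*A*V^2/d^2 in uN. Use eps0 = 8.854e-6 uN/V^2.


Step 1: Identify parameters.
eps0 = 8.854e-6 uN/V^2, A = 4939 um^2, V = 50 V, d = 7 um
Step 2: Compute V^2 = 50^2 = 2500
Step 3: Compute d^2 = 7^2 = 49
Step 4: F = 0.5 * 8.854e-6 * 4939 * 2500 / 49
F = 1.116 uN


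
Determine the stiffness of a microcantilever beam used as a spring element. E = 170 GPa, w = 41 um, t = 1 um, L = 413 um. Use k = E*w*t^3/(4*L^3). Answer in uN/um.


Step 1: Convert E to consistent units (1 GPa = 1000 uN/um^2).
E = 170 GPa = 170000 uN/um^2
Step 2: Compute t^3 = 1^3 = 1
Step 3: Compute L^3 = 413^3 = 70444997
Step 4: k = 170000 * 41 * 1 / (4 * 70444997)
k = 0.0247 uN/um


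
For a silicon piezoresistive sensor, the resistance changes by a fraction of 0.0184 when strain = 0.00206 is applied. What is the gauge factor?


Step 1: Identify values.
dR/R = 0.0184, strain = 0.00206
Step 2: GF = (dR/R) / strain = 0.0184 / 0.00206
GF = 8.9


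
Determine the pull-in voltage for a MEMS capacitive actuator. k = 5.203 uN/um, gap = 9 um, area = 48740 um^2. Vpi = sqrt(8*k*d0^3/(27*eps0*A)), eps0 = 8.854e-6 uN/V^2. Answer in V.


Step 1: Compute numerator: 8 * k * d0^3 = 8 * 5.203 * 9^3 = 30343.896
Step 2: Compute denominator: 27 * eps0 * A = 27 * 8.854e-6 * 48740 = 11.651687
Step 3: Vpi = sqrt(30343.896 / 11.651687)
Vpi = 51.03 V


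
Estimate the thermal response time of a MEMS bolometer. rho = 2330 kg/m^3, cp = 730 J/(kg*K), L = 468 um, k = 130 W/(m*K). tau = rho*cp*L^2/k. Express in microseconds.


Step 1: Convert L to m: L = 468e-6 m
Step 2: L^2 = (468e-6)^2 = 2.19024e-07 m^2
Step 3: tau = 2330 * 730 * 2.19024e-07 / 130 = 2.86567632e-03 s
Step 4: Convert to microseconds (multiply by 1e6).
tau = 2865.676 us


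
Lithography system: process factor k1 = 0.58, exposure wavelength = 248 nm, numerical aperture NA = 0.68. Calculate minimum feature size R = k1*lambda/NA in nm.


Step 1: Identify values: k1 = 0.58, lambda = 248 nm, NA = 0.68
Step 2: R = k1 * lambda / NA
R = 0.58 * 248 / 0.68
R = 211.5 nm


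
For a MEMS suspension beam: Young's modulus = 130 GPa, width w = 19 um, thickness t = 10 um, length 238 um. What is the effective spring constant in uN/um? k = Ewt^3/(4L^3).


Step 1: Convert E to consistent units (1 GPa = 1000 uN/um^2).
E = 130 GPa = 130000 uN/um^2
Step 2: Compute t^3 = 10^3 = 1000
Step 3: Compute L^3 = 238^3 = 13481272
Step 4: k = 130000 * 19 * 1000 / (4 * 13481272)
k = 45.8043 uN/um


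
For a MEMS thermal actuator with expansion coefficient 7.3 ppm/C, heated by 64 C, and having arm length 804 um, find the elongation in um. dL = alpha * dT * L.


Step 1: Convert CTE: alpha = 7.3 ppm/C = 7.3e-6 /C
Step 2: dL = 7.3e-6 * 64 * 804
dL = 0.3756 um


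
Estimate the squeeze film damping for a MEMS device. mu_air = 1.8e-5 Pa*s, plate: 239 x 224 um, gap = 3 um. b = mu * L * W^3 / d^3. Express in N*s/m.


Step 1: Convert to SI.
L = 239e-6 m, W = 224e-6 m, d = 3e-6 m
Step 2: W^3 = (224e-6)^3 = 1.12e-11 m^3
Step 3: d^3 = (3e-6)^3 = 2.70e-17 m^3
Step 4: b = 1.8e-5 * 239e-6 * 1.12e-11 / 2.70e-17
b = 1.79e-03 N*s/m


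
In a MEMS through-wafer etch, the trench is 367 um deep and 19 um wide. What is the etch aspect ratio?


Step 1: AR = depth / width
Step 2: AR = 367 / 19
AR = 19.3


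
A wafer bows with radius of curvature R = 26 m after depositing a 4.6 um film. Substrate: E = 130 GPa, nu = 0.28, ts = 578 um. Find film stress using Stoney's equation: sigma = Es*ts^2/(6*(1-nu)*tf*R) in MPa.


Step 1: Compute numerator: Es * ts^2 = 130 * 578^2 = 43430920 (GPa*um^2)
Step 2: Compute denominator (R in um): 6*(1-nu)*tf*R = 6*0.72*4.6*26e6 = 516672000.0 (um^2)
Step 3: sigma (GPa) = 43430920 / 516672000.0 = 8.4059e-02 GPa
Step 4: Convert to MPa (x1000): sigma = 84.1 MPa


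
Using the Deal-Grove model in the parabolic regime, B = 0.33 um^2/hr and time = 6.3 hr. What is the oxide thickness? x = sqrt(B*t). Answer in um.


Step 1: Compute B*t = 0.33 * 6.3 = 2.079
Step 2: x = sqrt(2.079)
x = 1.442 um


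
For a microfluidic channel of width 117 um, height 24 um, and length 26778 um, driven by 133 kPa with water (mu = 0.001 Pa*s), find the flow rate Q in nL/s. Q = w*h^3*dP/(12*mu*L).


Step 1: Convert all dimensions to SI (meters).
w = 117e-6 m, h = 24e-6 m, L = 26778e-6 m, dP = 133e3 Pa
Step 2: Q = w * h^3 * dP / (12 * mu * L)
Q = 117e-6 * (24e-6)^3 * 133e3 / (12 * 0.001 * 26778e-6) = 6.694403e-10 m^3/s
Step 3: Convert Q from m^3/s to nL/s (1 m^3 = 1e12 nL, so multiply by 1e12).
Q = 669.44 nL/s


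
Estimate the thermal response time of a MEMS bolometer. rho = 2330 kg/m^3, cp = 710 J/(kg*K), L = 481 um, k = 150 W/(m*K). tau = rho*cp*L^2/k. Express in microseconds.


Step 1: Convert L to m: L = 481e-6 m
Step 2: L^2 = (481e-6)^2 = 2.31361e-07 m^2
Step 3: tau = 2330 * 710 * 2.31361e-07 / 150 = 2.55160335e-03 s
Step 4: Convert to microseconds (multiply by 1e6).
tau = 2551.603 us


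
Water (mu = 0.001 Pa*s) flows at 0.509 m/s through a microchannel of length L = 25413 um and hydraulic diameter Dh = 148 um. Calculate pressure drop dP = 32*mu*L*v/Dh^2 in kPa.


Step 1: Convert to SI: L = 25413e-6 m, Dh = 148e-6 m
Step 2: dP = 32 * 0.001 * 25413e-6 * 0.509 / (148e-6)^2
Step 3: dP = 18897.32 Pa
Step 4: Convert to kPa: dP = 18.9 kPa


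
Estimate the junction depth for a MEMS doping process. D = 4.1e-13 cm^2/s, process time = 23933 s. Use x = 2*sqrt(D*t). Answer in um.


Step 1: Compute D*t = 4.1e-13 * 23933 = 9.81253e-09 cm^2
Step 2: sqrt(D*t) = 9.90582e-05 cm
Step 3: x = 2 * 9.90582e-05 cm = 1.981164e-04 cm
Step 4: Convert to um (1 cm = 1e4 um): x = 1.981 um


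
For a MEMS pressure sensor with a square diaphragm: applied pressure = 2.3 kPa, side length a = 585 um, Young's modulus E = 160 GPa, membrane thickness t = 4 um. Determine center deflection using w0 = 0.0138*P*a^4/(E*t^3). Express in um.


Step 1: Convert pressure to compatible units (E is in GPa, so P in GPa).
P = 2.3 kPa = 2.3e-6 GPa
Step 2: Compute numerator: 0.0138 * P * a^4.
a^4 = 585^4 = 117117950625
numerator = 0.0138 * 2.3e-6 * 117117950625 = 3.7173e+03
Step 3: Compute denominator: E * t^3 = 160 * 4^3 = 10240
Step 4: w0 = numerator / denominator = 3.7173e+03 / 10240 = 0.363 um


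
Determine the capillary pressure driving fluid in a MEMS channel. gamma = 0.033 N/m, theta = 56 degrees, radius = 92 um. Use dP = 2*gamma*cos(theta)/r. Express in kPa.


Step 1: cos(56 deg) = 0.5592
Step 2: Convert r to m: r = 92e-6 m
Step 3: dP = 2 * 0.033 * 0.5592 / 92e-6 = 401.2 Pa
Step 4: Convert Pa to kPa (divide by 1000).
dP = 0.4 kPa


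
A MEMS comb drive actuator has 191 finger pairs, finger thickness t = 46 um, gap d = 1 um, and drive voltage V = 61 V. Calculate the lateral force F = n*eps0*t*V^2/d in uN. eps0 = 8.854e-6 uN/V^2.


Step 1: Parameters: n=191, eps0=8.854e-6 uN/V^2, t=46 um, V=61 V, d=1 um
Step 2: V^2 = 3721
Step 3: F = 191 * 8.854e-6 * 46 * 3721 / 1
F = 289.461 uN


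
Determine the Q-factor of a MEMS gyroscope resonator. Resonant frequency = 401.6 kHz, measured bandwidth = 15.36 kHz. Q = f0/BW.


Step 1: Q = f0 / bandwidth
Step 2: Q = 401.6 / 15.36
Q = 26.1


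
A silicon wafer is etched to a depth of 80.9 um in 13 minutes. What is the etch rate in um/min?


Step 1: Etch rate = depth / time
Step 2: rate = 80.9 / 13
rate = 6.223 um/min


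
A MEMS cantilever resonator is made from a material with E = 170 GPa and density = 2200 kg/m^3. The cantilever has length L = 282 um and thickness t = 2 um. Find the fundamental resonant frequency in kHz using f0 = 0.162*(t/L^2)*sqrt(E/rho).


Step 1: Convert units to SI.
t_SI = 2e-6 m, L_SI = 282e-6 m
Step 2: Calculate sqrt(E/rho).
sqrt(170e9 / 2200) = 8790.49 m/s
Step 3: Compute f0.
f0 = 0.162 * 2e-6 / (282e-6)^2 * 8790.49 = 35814.6 Hz = 35.81 kHz


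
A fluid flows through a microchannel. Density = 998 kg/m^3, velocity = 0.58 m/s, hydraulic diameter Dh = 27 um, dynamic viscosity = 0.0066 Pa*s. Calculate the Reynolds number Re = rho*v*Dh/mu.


Step 1: Convert Dh to meters: Dh = 27e-6 m
Step 2: Re = rho * v * Dh / mu
Re = 998 * 0.58 * 27e-6 / 0.0066
Re = 2.368


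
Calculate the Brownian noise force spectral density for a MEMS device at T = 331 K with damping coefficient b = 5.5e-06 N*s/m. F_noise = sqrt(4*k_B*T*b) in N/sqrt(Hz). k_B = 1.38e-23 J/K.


Step 1: Compute 4 * k_B * T * b
= 4 * 1.38e-23 * 331 * 5.5e-06
= 1.0049e-25 N^2/Hz
Step 2: F_noise = sqrt(1.0049e-25)
F_noise = 3.17e-13 N/sqrt(Hz)


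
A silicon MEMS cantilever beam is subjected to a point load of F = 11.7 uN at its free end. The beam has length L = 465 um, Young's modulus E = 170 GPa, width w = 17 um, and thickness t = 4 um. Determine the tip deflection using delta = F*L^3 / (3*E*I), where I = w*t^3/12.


Step 1: Calculate the second moment of area.
I = w * t^3 / 12 = 17 * 4^3 / 12 = 90.6667 um^4
Step 2: Convert E to consistent units (1 GPa = 1000 uN/um^2).
E = 170 GPa = 170000 uN/um^2
Step 3: Calculate tip deflection.
delta = F * L^3 / (3 * E * I)
delta = 11.7 * 465^3 / (3 * 170000 * 90.6667)
delta = 25.4406 um


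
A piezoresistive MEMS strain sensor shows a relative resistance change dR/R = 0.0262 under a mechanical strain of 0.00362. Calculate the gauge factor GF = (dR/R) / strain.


Step 1: Identify values.
dR/R = 0.0262, strain = 0.00362
Step 2: GF = (dR/R) / strain = 0.0262 / 0.00362
GF = 7.2


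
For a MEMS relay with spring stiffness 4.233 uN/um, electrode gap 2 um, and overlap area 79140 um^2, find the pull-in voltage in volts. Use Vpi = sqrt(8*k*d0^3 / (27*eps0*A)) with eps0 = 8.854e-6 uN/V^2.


Step 1: Compute numerator: 8 * k * d0^3 = 8 * 4.233 * 2^3 = 270.912
Step 2: Compute denominator: 27 * eps0 * A = 27 * 8.854e-6 * 79140 = 18.91905
Step 3: Vpi = sqrt(270.912 / 18.91905)
Vpi = 3.78 V


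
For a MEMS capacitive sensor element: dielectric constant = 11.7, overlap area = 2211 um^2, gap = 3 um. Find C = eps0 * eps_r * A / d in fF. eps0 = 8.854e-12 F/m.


Step 1: Convert area to m^2: A = 2211e-12 m^2
Step 2: Convert gap to m: d = 3e-6 m
Step 3: C = eps0 * eps_r * A / d
C = 8.854e-12 * 11.7 * 2211e-12 / 3e-6
Step 4: Convert to fF (multiply by 1e15).
C = 76.35 fF


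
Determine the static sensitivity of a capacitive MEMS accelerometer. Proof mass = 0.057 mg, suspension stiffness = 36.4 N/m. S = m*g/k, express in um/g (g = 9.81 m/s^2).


Step 1: Convert mass: m = 0.057 mg = 5.70e-08 kg
Step 2: S = m * g / k = 5.70e-08 * 9.81 / 36.4
Step 3: S = 1.54e-08 m/g
Step 4: Convert to um/g: S = 0.015 um/g


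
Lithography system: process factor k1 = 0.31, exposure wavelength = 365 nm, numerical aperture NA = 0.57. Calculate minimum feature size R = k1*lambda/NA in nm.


Step 1: Identify values: k1 = 0.31, lambda = 365 nm, NA = 0.57
Step 2: R = k1 * lambda / NA
R = 0.31 * 365 / 0.57
R = 198.5 nm


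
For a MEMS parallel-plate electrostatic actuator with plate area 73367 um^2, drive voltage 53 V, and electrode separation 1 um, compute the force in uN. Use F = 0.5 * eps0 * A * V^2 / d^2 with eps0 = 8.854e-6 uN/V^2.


Step 1: Identify parameters.
eps0 = 8.854e-6 uN/V^2, A = 73367 um^2, V = 53 V, d = 1 um
Step 2: Compute V^2 = 53^2 = 2809
Step 3: Compute d^2 = 1^2 = 1
Step 4: F = 0.5 * 8.854e-6 * 73367 * 2809 / 1
F = 912.351 uN


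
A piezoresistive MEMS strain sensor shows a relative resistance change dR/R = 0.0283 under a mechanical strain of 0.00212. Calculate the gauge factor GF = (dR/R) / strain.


Step 1: Identify values.
dR/R = 0.0283, strain = 0.00212
Step 2: GF = (dR/R) / strain = 0.0283 / 0.00212
GF = 13.3


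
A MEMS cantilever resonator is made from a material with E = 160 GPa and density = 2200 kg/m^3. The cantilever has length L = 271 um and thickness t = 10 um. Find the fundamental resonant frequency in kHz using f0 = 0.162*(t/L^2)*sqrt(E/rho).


Step 1: Convert units to SI.
t_SI = 10e-6 m, L_SI = 271e-6 m
Step 2: Calculate sqrt(E/rho).
sqrt(160e9 / 2200) = 8528.03 m/s
Step 3: Compute f0.
f0 = 0.162 * 10e-6 / (271e-6)^2 * 8528.03 = 188115.7 Hz = 188.12 kHz


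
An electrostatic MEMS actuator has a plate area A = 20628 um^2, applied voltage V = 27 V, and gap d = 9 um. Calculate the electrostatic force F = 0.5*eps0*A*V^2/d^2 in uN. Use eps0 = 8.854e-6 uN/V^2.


Step 1: Identify parameters.
eps0 = 8.854e-6 uN/V^2, A = 20628 um^2, V = 27 V, d = 9 um
Step 2: Compute V^2 = 27^2 = 729
Step 3: Compute d^2 = 9^2 = 81
Step 4: F = 0.5 * 8.854e-6 * 20628 * 729 / 81
F = 0.822 uN


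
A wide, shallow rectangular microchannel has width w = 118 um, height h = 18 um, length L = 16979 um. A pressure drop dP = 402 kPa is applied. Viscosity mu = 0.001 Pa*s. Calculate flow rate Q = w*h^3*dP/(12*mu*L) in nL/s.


Step 1: Convert all dimensions to SI (meters).
w = 118e-6 m, h = 18e-6 m, L = 16979e-6 m, dP = 402e3 Pa
Step 2: Q = w * h^3 * dP / (12 * mu * L)
Q = 118e-6 * (18e-6)^3 * 402e3 / (12 * 0.001 * 16979e-6) = 1.3577888e-09 m^3/s
Step 3: Convert Q from m^3/s to nL/s (1 m^3 = 1e12 nL, so multiply by 1e12).
Q = 1357.789 nL/s


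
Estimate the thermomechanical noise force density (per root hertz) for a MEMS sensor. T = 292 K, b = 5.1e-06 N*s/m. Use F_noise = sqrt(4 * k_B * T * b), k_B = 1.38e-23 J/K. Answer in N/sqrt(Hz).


Step 1: Compute 4 * k_B * T * b
= 4 * 1.38e-23 * 292 * 5.1e-06
= 8.2204e-26 N^2/Hz
Step 2: F_noise = sqrt(8.2204e-26)
F_noise = 2.87e-13 N/sqrt(Hz)


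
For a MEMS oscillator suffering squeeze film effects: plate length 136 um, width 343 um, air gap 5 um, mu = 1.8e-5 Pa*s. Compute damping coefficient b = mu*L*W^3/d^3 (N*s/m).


Step 1: Convert to SI.
L = 136e-6 m, W = 343e-6 m, d = 5e-6 m
Step 2: W^3 = (343e-6)^3 = 4.04e-11 m^3
Step 3: d^3 = (5e-6)^3 = 1.25e-16 m^3
Step 4: b = 1.8e-5 * 136e-6 * 4.04e-11 / 1.25e-16
b = 7.90e-04 N*s/m


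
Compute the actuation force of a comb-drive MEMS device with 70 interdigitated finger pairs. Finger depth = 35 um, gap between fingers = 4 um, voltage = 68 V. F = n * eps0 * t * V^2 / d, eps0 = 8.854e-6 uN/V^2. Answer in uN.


Step 1: Parameters: n=70, eps0=8.854e-6 uN/V^2, t=35 um, V=68 V, d=4 um
Step 2: V^2 = 4624
Step 3: F = 70 * 8.854e-6 * 35 * 4624 / 4
F = 25.076 uN


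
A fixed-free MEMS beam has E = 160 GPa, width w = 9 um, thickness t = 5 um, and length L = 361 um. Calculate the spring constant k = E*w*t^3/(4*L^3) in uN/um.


Step 1: Convert E to consistent units (1 GPa = 1000 uN/um^2).
E = 160 GPa = 160000 uN/um^2
Step 2: Compute t^3 = 5^3 = 125
Step 3: Compute L^3 = 361^3 = 47045881
Step 4: k = 160000 * 9 * 125 / (4 * 47045881)
k = 0.9565 uN/um


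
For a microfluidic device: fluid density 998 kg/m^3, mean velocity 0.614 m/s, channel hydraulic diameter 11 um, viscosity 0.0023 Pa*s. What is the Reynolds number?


Step 1: Convert Dh to meters: Dh = 11e-6 m
Step 2: Re = rho * v * Dh / mu
Re = 998 * 0.614 * 11e-6 / 0.0023
Re = 2.931


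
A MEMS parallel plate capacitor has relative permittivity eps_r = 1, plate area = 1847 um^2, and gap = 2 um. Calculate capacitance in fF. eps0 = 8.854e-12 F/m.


Step 1: Convert area to m^2: A = 1847e-12 m^2
Step 2: Convert gap to m: d = 2e-6 m
Step 3: C = eps0 * eps_r * A / d
C = 8.854e-12 * 1 * 1847e-12 / 2e-6
Step 4: Convert to fF (multiply by 1e15).
C = 8.18 fF


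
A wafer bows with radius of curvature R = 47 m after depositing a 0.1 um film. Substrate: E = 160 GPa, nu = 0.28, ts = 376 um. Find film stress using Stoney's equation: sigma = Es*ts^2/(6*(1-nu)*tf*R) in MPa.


Step 1: Compute numerator: Es * ts^2 = 160 * 376^2 = 22620160 (GPa*um^2)
Step 2: Compute denominator (R in um): 6*(1-nu)*tf*R = 6*0.72*0.1*47e6 = 20304000.0 (um^2)
Step 3: sigma (GPa) = 22620160 / 20304000.0 = 1.114074e+00 GPa
Step 4: Convert to MPa (x1000): sigma = 1114.1 MPa


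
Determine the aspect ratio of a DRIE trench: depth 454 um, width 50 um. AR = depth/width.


Step 1: AR = depth / width
Step 2: AR = 454 / 50
AR = 9.1


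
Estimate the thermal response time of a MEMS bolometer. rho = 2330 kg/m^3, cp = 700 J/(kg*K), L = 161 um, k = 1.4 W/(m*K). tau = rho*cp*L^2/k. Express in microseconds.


Step 1: Convert L to m: L = 161e-6 m
Step 2: L^2 = (161e-6)^2 = 2.5921e-08 m^2
Step 3: tau = 2330 * 700 * 2.5921e-08 / 1.4 = 3.0197965e-02 s
Step 4: Convert to microseconds (multiply by 1e6).
tau = 30197.965 us


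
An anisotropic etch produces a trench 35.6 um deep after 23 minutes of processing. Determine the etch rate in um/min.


Step 1: Etch rate = depth / time
Step 2: rate = 35.6 / 23
rate = 1.548 um/min


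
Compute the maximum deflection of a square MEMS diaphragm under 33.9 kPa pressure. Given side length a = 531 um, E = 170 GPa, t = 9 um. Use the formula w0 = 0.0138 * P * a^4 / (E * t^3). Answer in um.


Step 1: Convert pressure to compatible units (E is in GPa, so P in GPa).
P = 33.9 kPa = 33.9e-6 GPa
Step 2: Compute numerator: 0.0138 * P * a^4.
a^4 = 531^4 = 79502005521
numerator = 0.0138 * 33.9e-6 * 79502005521 = 3.71926e+04
Step 3: Compute denominator: E * t^3 = 170 * 9^3 = 123930
Step 4: w0 = numerator / denominator = 3.71926e+04 / 123930 = 0.3001 um


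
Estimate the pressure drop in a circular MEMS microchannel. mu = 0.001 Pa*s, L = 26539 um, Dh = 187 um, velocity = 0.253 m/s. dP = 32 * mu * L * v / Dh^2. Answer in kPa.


Step 1: Convert to SI: L = 26539e-6 m, Dh = 187e-6 m
Step 2: dP = 32 * 0.001 * 26539e-6 * 0.253 / (187e-6)^2
Step 3: dP = 6144.29 Pa
Step 4: Convert to kPa: dP = 6.14 kPa


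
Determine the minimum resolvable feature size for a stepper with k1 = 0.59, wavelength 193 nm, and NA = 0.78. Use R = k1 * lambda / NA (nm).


Step 1: Identify values: k1 = 0.59, lambda = 193 nm, NA = 0.78
Step 2: R = k1 * lambda / NA
R = 0.59 * 193 / 0.78
R = 146.0 nm


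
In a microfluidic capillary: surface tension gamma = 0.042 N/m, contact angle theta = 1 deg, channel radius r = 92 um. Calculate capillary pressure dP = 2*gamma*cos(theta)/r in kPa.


Step 1: cos(1 deg) = 0.9998
Step 2: Convert r to m: r = 92e-6 m
Step 3: dP = 2 * 0.042 * 0.9998 / 92e-6 = 912.9 Pa
Step 4: Convert Pa to kPa (divide by 1000).
dP = 0.91 kPa


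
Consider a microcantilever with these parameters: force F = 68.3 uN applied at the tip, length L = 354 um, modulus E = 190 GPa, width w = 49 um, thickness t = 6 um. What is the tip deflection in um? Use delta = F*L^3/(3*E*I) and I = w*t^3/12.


Step 1: Calculate the second moment of area.
I = w * t^3 / 12 = 49 * 6^3 / 12 = 882.0 um^4
Step 2: Convert E to consistent units (1 GPa = 1000 uN/um^2).
E = 190 GPa = 190000 uN/um^2
Step 3: Calculate tip deflection.
delta = F * L^3 / (3 * E * I)
delta = 68.3 * 354^3 / (3 * 190000 * 882.0)
delta = 6.0268 um


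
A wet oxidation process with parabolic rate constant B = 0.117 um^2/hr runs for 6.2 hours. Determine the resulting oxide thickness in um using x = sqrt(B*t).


Step 1: Compute B*t = 0.117 * 6.2 = 0.7254
Step 2: x = sqrt(0.7254)
x = 0.852 um


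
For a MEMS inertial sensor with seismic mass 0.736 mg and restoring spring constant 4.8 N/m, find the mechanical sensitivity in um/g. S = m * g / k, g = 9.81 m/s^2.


Step 1: Convert mass: m = 0.736 mg = 7.36e-07 kg
Step 2: S = m * g / k = 7.36e-07 * 9.81 / 4.8
Step 3: S = 1.50e-06 m/g
Step 4: Convert to um/g: S = 1.504 um/g


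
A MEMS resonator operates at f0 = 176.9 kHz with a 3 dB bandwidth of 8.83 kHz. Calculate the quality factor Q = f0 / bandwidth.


Step 1: Q = f0 / bandwidth
Step 2: Q = 176.9 / 8.83
Q = 20.0


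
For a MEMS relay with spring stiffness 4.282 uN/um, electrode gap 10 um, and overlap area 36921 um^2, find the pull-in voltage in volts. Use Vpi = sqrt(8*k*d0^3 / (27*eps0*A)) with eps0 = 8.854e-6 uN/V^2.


Step 1: Compute numerator: 8 * k * d0^3 = 8 * 4.282 * 10^3 = 34256.0
Step 2: Compute denominator: 27 * eps0 * A = 27 * 8.854e-6 * 36921 = 8.82626
Step 3: Vpi = sqrt(34256.0 / 8.82626)
Vpi = 62.3 V


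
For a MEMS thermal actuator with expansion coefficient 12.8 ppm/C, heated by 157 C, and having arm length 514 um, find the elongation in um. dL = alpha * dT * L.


Step 1: Convert CTE: alpha = 12.8 ppm/C = 12.8e-6 /C
Step 2: dL = 12.8e-6 * 157 * 514
dL = 1.0329 um


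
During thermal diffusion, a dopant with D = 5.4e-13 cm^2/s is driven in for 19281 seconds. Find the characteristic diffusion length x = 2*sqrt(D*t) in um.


Step 1: Compute D*t = 5.4e-13 * 19281 = 1.041174e-08 cm^2
Step 2: sqrt(D*t) = 1.02038e-04 cm
Step 3: x = 2 * 1.02038e-04 cm = 2.04076e-04 cm
Step 4: Convert to um (1 cm = 1e4 um): x = 2.041 um


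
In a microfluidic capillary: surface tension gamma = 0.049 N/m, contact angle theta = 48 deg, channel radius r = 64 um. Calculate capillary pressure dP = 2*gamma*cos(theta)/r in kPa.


Step 1: cos(48 deg) = 0.6691
Step 2: Convert r to m: r = 64e-6 m
Step 3: dP = 2 * 0.049 * 0.6691 / 64e-6 = 1024.6 Pa
Step 4: Convert Pa to kPa (divide by 1000).
dP = 1.02 kPa


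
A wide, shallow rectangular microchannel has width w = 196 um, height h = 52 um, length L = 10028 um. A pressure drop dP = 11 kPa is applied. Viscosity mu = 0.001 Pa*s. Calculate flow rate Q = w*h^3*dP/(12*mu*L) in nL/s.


Step 1: Convert all dimensions to SI (meters).
w = 196e-6 m, h = 52e-6 m, L = 10028e-6 m, dP = 11e3 Pa
Step 2: Q = w * h^3 * dP / (12 * mu * L)
Q = 196e-6 * (52e-6)^3 * 11e3 / (12 * 0.001 * 10028e-6) = 2.5192033e-09 m^3/s
Step 3: Convert Q from m^3/s to nL/s (1 m^3 = 1e12 nL, so multiply by 1e12).
Q = 2519.203 nL/s


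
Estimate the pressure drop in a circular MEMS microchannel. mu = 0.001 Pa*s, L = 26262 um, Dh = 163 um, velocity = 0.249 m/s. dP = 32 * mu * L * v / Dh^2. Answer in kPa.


Step 1: Convert to SI: L = 26262e-6 m, Dh = 163e-6 m
Step 2: dP = 32 * 0.001 * 26262e-6 * 0.249 / (163e-6)^2
Step 3: dP = 7875.93 Pa
Step 4: Convert to kPa: dP = 7.88 kPa


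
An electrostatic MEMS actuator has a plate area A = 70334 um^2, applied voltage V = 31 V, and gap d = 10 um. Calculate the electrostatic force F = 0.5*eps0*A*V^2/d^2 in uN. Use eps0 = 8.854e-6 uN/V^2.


Step 1: Identify parameters.
eps0 = 8.854e-6 uN/V^2, A = 70334 um^2, V = 31 V, d = 10 um
Step 2: Compute V^2 = 31^2 = 961
Step 3: Compute d^2 = 10^2 = 100
Step 4: F = 0.5 * 8.854e-6 * 70334 * 961 / 100
F = 2.992 uN
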